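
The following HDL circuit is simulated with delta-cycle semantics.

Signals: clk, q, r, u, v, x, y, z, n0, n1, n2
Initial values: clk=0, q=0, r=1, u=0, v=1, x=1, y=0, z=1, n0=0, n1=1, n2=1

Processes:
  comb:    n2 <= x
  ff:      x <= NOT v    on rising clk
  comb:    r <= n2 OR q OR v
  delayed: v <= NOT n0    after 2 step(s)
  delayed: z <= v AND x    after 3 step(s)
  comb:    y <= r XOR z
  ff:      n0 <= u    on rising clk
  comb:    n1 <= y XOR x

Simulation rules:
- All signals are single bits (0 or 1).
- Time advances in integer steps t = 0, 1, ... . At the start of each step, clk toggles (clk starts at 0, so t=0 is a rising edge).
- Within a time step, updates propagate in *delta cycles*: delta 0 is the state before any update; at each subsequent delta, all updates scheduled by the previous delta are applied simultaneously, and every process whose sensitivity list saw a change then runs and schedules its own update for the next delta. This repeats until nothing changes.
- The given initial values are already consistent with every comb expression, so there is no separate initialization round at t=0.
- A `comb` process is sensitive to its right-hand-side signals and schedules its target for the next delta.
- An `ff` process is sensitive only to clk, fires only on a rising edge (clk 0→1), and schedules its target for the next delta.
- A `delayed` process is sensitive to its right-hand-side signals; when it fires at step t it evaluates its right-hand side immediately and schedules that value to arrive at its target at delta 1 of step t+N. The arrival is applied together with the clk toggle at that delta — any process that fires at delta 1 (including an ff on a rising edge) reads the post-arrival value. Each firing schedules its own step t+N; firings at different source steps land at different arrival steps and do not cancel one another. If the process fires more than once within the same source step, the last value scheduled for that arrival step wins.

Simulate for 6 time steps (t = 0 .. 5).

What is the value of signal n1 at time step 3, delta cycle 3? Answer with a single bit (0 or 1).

t=0 Δ0: r=1 z=1 u=0 n1=1 clk=0 y=0 v=1 x=1 n2=1 n0=0 q=0
  Δ1: clk:0→1
  Δ2: x:1→0
  Δ3: n1:1→0, n2:1→0
  (3Δ to stable)
t=1 Δ0: r=1 z=1 u=0 n1=0 clk=1 y=0 v=1 x=0 n2=0 n0=0 q=0
  Δ1: clk:1→0
  (1Δ to stable)
t=2 Δ0: r=1 z=1 u=0 n1=0 clk=0 y=0 v=1 x=0 n2=0 n0=0 q=0
  Δ1: clk:0→1
  (1Δ to stable)
t=3 Δ0: r=1 z=1 u=0 n1=0 clk=1 y=0 v=1 x=0 n2=0 n0=0 q=0
  Δ1: z:1→0, clk:1→0
  Δ2: y:0→1
  Δ3: n1:0→1
  (3Δ to stable)
t=4 Δ0: r=1 z=0 u=0 n1=1 clk=0 y=1 v=1 x=0 n2=0 n0=0 q=0
  Δ1: clk:0→1
  (1Δ to stable)
t=5 Δ0: r=1 z=0 u=0 n1=1 clk=1 y=1 v=1 x=0 n2=0 n0=0 q=0
  Δ1: clk:1→0
  (1Δ to stable)

1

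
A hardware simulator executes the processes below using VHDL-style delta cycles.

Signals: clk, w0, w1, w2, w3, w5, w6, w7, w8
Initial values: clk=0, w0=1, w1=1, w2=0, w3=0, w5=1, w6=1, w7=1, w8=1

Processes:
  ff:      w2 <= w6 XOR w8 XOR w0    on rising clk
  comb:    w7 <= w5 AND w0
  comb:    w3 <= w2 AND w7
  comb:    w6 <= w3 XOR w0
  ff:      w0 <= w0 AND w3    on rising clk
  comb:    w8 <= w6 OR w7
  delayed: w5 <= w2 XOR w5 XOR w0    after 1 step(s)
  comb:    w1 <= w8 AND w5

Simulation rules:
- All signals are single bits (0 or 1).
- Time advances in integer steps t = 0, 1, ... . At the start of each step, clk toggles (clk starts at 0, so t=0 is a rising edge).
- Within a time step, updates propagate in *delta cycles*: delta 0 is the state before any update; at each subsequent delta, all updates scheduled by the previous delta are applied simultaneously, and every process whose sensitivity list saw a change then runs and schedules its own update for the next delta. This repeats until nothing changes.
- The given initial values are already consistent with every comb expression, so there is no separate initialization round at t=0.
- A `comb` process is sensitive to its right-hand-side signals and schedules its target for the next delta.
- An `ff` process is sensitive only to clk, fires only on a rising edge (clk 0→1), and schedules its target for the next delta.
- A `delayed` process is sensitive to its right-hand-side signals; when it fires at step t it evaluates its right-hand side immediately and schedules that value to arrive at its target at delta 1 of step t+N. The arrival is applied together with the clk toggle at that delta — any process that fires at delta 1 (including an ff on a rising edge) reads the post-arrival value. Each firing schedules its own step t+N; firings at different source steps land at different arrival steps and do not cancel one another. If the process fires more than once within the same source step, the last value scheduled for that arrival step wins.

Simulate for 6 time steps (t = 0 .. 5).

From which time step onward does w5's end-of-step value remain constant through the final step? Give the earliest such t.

t=0 Δ0: w6=1 w3=0 clk=0 w0=1 w8=1 w1=1 w5=1 w2=0 w7=1
  Δ1: clk:0→1
  Δ2: w0:1→0, w2:0→1
  Δ3: w6:1→0, w3:0→1, w7:1→0
  Δ4: w6:0→1, w3:1→0, w8:1→0
  Δ5: w6:1→0, w8:0→1, w1:1→0
  Δ6: w8:1→0, w1:0→1
  Δ7: w1:1→0
  (7Δ to stable)
t=1 Δ0: w6=0 w3=0 clk=1 w0=0 w8=0 w1=0 w5=1 w2=1 w7=0
  Δ1: clk:1→0, w5:1→0
  (1Δ to stable)
t=2 Δ0: w6=0 w3=0 clk=0 w0=0 w8=0 w1=0 w5=0 w2=1 w7=0
  Δ1: clk:0→1, w5:0→1
  Δ2: w2:1→0
  (2Δ to stable)
t=3 Δ0: w6=0 w3=0 clk=1 w0=0 w8=0 w1=0 w5=1 w2=0 w7=0
  Δ1: clk:1→0
  (1Δ to stable)
t=4 Δ0: w6=0 w3=0 clk=0 w0=0 w8=0 w1=0 w5=1 w2=0 w7=0
  Δ1: clk:0→1
  (1Δ to stable)
t=5 Δ0: w6=0 w3=0 clk=1 w0=0 w8=0 w1=0 w5=1 w2=0 w7=0
  Δ1: clk:1→0
  (1Δ to stable)

2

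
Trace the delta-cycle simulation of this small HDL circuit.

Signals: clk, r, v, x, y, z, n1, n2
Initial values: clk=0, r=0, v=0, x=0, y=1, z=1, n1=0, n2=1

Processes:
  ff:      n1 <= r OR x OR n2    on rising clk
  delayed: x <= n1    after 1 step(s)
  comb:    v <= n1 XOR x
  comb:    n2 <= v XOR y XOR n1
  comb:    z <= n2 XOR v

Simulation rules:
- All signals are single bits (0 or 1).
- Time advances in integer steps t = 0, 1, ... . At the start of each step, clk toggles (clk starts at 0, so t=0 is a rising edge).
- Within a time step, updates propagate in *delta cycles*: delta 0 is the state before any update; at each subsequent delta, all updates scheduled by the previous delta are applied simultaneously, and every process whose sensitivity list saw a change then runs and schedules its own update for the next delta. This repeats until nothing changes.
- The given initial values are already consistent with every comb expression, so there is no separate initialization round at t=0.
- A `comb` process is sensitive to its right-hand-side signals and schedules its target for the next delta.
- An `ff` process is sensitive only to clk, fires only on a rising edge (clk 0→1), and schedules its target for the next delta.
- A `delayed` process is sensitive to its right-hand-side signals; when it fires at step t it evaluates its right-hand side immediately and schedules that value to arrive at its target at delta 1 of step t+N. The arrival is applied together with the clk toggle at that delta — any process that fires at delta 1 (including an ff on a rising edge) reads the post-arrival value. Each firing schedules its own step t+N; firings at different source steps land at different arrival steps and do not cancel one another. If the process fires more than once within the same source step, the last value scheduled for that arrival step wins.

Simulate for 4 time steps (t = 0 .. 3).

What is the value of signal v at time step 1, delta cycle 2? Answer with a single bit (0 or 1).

0

t=0 Δ0: n2=1 y=1 clk=0 z=1 x=0 r=0 v=0 n1=0
  Δ1: clk:0→1
  Δ2: n1:0→1
  Δ3: n2:1→0, v:0→1
  Δ4: n2:0→1
  Δ5: z:1→0
  (5Δ to stable)
t=1 Δ0: n2=1 y=1 clk=1 z=0 x=0 r=0 v=1 n1=1
  Δ1: clk:1→0, x:0→1
  Δ2: v:1→0
  Δ3: n2:1→0, z:0→1
  Δ4: z:1→0
  (4Δ to stable)
t=2 Δ0: n2=0 y=1 clk=0 z=0 x=1 r=0 v=0 n1=1
  Δ1: clk:0→1
  (1Δ to stable)
t=3 Δ0: n2=0 y=1 clk=1 z=0 x=1 r=0 v=0 n1=1
  Δ1: clk:1→0
  (1Δ to stable)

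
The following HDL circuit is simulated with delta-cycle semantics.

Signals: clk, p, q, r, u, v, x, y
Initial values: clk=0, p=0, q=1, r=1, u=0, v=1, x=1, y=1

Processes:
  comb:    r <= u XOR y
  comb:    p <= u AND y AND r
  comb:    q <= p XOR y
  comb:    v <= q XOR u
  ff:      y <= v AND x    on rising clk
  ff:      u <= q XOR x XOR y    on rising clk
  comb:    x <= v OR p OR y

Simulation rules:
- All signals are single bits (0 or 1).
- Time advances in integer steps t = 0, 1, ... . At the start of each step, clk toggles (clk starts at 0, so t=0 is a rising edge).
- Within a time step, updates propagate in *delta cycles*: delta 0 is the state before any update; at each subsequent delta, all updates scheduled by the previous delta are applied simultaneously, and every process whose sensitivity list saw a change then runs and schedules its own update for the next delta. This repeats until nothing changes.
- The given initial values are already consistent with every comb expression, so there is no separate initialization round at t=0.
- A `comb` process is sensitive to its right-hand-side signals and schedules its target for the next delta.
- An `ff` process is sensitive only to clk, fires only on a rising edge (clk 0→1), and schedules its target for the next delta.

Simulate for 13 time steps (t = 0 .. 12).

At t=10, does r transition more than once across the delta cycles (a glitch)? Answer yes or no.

no

t=0 Δ0: clk=0 x=1 p=0 q=1 r=1 v=1 y=1 u=0
  Δ1: clk:0→1
  Δ2: u:0→1
  Δ3: p:0→1, r:1→0, v:1→0
  Δ4: p:1→0, q:1→0
  Δ5: q:0→1, v:0→1
  Δ6: v:1→0
  (6Δ to stable)
t=1 Δ0: clk=1 x=1 p=0 q=1 r=0 v=0 y=1 u=1
  Δ1: clk:1→0
  (1Δ to stable)
t=2 Δ0: clk=0 x=1 p=0 q=1 r=0 v=0 y=1 u=1
  Δ1: clk:0→1
  Δ2: y:1→0
  Δ3: x:1→0, q:1→0, r:0→1
  Δ4: v:0→1
  Δ5: x:0→1
  (5Δ to stable)
t=3 Δ0: clk=1 x=1 p=0 q=0 r=1 v=1 y=0 u=1
  Δ1: clk:1→0
  (1Δ to stable)
t=4 Δ0: clk=0 x=1 p=0 q=0 r=1 v=1 y=0 u=1
  Δ1: clk:0→1
  Δ2: y:0→1
  Δ3: p:0→1, q:0→1, r:1→0
  Δ4: p:1→0, q:1→0, v:1→0
  Δ5: q:0→1, v:0→1
  Δ6: v:1→0
  (6Δ to stable)
t=5 Δ0: clk=1 x=1 p=0 q=1 r=0 v=0 y=1 u=1
  Δ1: clk:1→0
  (1Δ to stable)
t=6 Δ0: clk=0 x=1 p=0 q=1 r=0 v=0 y=1 u=1
  Δ1: clk:0→1
  Δ2: y:1→0
  Δ3: x:1→0, q:1→0, r:0→1
  Δ4: v:0→1
  Δ5: x:0→1
  (5Δ to stable)
t=7 Δ0: clk=1 x=1 p=0 q=0 r=1 v=1 y=0 u=1
  Δ1: clk:1→0
  (1Δ to stable)
t=8 Δ0: clk=0 x=1 p=0 q=0 r=1 v=1 y=0 u=1
  Δ1: clk:0→1
  Δ2: y:0→1
  Δ3: p:0→1, q:0→1, r:1→0
  Δ4: p:1→0, q:1→0, v:1→0
  Δ5: q:0→1, v:0→1
  Δ6: v:1→0
  (6Δ to stable)
t=9 Δ0: clk=1 x=1 p=0 q=1 r=0 v=0 y=1 u=1
  Δ1: clk:1→0
  (1Δ to stable)
t=10 Δ0: clk=0 x=1 p=0 q=1 r=0 v=0 y=1 u=1
  Δ1: clk:0→1
  Δ2: y:1→0
  Δ3: x:1→0, q:1→0, r:0→1
  Δ4: v:0→1
  Δ5: x:0→1
  (5Δ to stable)
t=11 Δ0: clk=1 x=1 p=0 q=0 r=1 v=1 y=0 u=1
  Δ1: clk:1→0
  (1Δ to stable)
t=12 Δ0: clk=0 x=1 p=0 q=0 r=1 v=1 y=0 u=1
  Δ1: clk:0→1
  Δ2: y:0→1
  Δ3: p:0→1, q:0→1, r:1→0
  Δ4: p:1→0, q:1→0, v:1→0
  Δ5: q:0→1, v:0→1
  Δ6: v:1→0
  (6Δ to stable)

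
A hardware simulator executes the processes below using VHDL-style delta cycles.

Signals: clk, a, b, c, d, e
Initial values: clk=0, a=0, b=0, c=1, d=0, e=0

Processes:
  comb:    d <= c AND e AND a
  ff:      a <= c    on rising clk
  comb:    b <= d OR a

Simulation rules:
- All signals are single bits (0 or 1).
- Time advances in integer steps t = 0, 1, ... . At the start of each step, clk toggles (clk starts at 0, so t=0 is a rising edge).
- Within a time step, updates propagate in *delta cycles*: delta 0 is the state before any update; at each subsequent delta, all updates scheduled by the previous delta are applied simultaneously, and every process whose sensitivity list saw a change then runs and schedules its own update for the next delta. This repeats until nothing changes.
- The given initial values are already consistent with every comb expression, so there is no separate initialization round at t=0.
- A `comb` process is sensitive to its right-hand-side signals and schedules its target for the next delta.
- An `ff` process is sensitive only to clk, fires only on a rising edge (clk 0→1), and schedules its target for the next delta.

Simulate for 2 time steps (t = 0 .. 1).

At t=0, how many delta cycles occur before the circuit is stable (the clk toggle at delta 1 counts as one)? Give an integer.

3

t0.Δ0 b=0 e=0 d=0 a=0 c=1 clk=0
t0.Δ1 b=0 e=0 d=0 a=0 c=1 clk=1
t0.Δ2 b=0 e=0 d=0 a=1 c=1 clk=1
t0.Δ3 b=1 e=0 d=0 a=1 c=1 clk=1
t1.Δ0 b=1 e=0 d=0 a=1 c=1 clk=1
t1.Δ1 b=1 e=0 d=0 a=1 c=1 clk=0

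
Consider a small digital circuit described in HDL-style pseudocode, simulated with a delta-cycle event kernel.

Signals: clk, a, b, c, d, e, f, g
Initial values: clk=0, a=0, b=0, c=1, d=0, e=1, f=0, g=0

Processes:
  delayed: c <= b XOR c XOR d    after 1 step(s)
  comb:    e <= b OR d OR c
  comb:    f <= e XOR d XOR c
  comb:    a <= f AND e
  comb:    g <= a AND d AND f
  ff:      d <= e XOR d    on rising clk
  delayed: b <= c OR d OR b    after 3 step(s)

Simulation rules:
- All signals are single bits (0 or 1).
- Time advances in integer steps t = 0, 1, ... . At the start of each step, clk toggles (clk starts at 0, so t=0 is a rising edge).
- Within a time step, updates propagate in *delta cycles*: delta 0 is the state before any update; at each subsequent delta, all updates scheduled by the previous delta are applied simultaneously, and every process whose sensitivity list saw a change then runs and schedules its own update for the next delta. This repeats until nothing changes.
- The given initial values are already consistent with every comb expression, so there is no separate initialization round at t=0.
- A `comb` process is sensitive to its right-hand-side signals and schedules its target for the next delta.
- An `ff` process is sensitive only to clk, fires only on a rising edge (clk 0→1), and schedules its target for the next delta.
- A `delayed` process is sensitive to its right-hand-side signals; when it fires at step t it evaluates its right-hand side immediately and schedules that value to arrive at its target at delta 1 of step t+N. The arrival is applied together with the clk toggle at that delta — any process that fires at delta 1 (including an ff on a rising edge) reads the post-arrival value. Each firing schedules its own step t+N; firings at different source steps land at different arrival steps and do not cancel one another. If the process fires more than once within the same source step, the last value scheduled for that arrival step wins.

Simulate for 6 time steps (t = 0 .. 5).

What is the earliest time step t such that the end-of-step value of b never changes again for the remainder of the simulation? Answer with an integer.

t=0 Δ0: f=0 e=1 a=0 clk=0 b=0 c=1 g=0 d=0
  Δ1: clk:0→1
  Δ2: d:0→1
  Δ3: f:0→1
  Δ4: a:0→1
  Δ5: g:0→1
  (5Δ to stable)
t=1 Δ0: f=1 e=1 a=1 clk=1 b=0 c=1 g=1 d=1
  Δ1: clk:1→0, c:1→0
  Δ2: f:1→0
  Δ3: a:1→0, g:1→0
  (3Δ to stable)
t=2 Δ0: f=0 e=1 a=0 clk=0 b=0 c=0 g=0 d=1
  Δ1: clk:0→1, c:0→1
  Δ2: f:0→1, d:1→0
  Δ3: f:1→0, a:0→1
  Δ4: a:1→0
  (4Δ to stable)
t=3 Δ0: f=0 e=1 a=0 clk=1 b=0 c=1 g=0 d=0
  Δ1: clk:1→0, b:0→1
  (1Δ to stable)
t=4 Δ0: f=0 e=1 a=0 clk=0 b=1 c=1 g=0 d=0
  Δ1: clk:0→1, c:1→0
  Δ2: f:0→1, d:0→1
  Δ3: f:1→0, a:0→1
  Δ4: a:1→0
  (4Δ to stable)
t=5 Δ0: f=0 e=1 a=0 clk=1 b=1 c=0 g=0 d=1
  Δ1: clk:1→0
  (1Δ to stable)

3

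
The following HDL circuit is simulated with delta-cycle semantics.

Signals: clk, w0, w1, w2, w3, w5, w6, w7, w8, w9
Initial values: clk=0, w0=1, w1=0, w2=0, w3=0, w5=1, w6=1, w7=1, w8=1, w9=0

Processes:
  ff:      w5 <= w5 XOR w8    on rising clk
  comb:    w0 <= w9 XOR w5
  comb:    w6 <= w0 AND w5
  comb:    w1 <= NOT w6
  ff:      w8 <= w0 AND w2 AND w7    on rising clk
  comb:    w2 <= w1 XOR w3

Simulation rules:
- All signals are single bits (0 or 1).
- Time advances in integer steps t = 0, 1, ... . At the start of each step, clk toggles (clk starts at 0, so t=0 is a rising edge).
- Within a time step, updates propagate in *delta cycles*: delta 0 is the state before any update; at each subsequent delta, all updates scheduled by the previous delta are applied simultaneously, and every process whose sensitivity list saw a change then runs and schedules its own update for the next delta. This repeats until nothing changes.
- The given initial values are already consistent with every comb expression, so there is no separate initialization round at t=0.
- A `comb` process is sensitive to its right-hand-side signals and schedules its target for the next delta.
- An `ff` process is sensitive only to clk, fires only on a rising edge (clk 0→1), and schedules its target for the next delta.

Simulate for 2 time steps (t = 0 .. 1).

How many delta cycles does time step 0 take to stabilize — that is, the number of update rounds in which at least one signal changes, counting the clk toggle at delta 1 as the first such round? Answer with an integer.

t=0 Δ0: w1=0 w5=1 w7=1 w3=0 w6=1 clk=0 w2=0 w9=0 w0=1 w8=1
  Δ1: clk:0→1
  Δ2: w5:1→0, w8:1→0
  Δ3: w6:1→0, w0:1→0
  Δ4: w1:0→1
  Δ5: w2:0→1
  (5Δ to stable)
t=1 Δ0: w1=1 w5=0 w7=1 w3=0 w6=0 clk=1 w2=1 w9=0 w0=0 w8=0
  Δ1: clk:1→0
  (1Δ to stable)

5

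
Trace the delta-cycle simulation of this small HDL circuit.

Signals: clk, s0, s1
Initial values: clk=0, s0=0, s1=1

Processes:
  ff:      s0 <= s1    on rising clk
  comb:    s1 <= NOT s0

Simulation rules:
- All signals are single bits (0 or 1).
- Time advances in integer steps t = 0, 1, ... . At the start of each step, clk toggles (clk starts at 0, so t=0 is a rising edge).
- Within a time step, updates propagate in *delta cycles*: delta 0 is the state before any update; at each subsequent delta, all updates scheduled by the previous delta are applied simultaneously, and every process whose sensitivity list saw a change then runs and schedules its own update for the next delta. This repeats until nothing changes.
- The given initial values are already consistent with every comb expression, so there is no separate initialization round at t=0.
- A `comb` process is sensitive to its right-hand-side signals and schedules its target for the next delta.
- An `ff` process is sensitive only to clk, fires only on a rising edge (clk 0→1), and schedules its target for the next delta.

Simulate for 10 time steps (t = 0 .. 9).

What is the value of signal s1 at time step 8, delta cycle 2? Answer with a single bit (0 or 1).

t0.Δ0 s1=1 s0=0 clk=0
t0.Δ1 s1=1 s0=0 clk=1
t0.Δ2 s1=1 s0=1 clk=1
t0.Δ3 s1=0 s0=1 clk=1
t1.Δ0 s1=0 s0=1 clk=1
t1.Δ1 s1=0 s0=1 clk=0
t2.Δ0 s1=0 s0=1 clk=0
t2.Δ1 s1=0 s0=1 clk=1
t2.Δ2 s1=0 s0=0 clk=1
t2.Δ3 s1=1 s0=0 clk=1
t3.Δ0 s1=1 s0=0 clk=1
t3.Δ1 s1=1 s0=0 clk=0
t4.Δ0 s1=1 s0=0 clk=0
t4.Δ1 s1=1 s0=0 clk=1
t4.Δ2 s1=1 s0=1 clk=1
t4.Δ3 s1=0 s0=1 clk=1
t5.Δ0 s1=0 s0=1 clk=1
t5.Δ1 s1=0 s0=1 clk=0
t6.Δ0 s1=0 s0=1 clk=0
t6.Δ1 s1=0 s0=1 clk=1
t6.Δ2 s1=0 s0=0 clk=1
t6.Δ3 s1=1 s0=0 clk=1
t7.Δ0 s1=1 s0=0 clk=1
t7.Δ1 s1=1 s0=0 clk=0
t8.Δ0 s1=1 s0=0 clk=0
t8.Δ1 s1=1 s0=0 clk=1
t8.Δ2 s1=1 s0=1 clk=1
t8.Δ3 s1=0 s0=1 clk=1
t9.Δ0 s1=0 s0=1 clk=1
t9.Δ1 s1=0 s0=1 clk=0

1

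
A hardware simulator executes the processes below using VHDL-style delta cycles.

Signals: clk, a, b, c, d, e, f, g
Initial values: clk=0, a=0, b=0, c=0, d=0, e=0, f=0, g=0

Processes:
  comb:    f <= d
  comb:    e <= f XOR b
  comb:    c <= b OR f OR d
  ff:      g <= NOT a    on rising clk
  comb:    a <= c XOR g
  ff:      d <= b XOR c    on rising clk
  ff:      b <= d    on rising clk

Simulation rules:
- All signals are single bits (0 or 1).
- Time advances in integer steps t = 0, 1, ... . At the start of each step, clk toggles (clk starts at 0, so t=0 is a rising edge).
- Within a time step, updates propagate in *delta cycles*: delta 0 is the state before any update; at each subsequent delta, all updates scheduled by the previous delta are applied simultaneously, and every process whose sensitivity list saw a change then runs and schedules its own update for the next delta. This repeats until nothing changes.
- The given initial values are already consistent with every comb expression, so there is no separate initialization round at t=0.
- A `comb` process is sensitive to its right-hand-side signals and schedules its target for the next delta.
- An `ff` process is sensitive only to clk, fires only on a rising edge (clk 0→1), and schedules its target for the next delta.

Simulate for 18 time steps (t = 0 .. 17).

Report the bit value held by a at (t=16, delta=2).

0

t=0 Δ0: d=0 a=0 f=0 e=0 g=0 b=0 clk=0 c=0
  Δ1: clk:0→1
  Δ2: g:0→1
  Δ3: a:0→1
  (3Δ to stable)
t=1 Δ0: d=0 a=1 f=0 e=0 g=1 b=0 clk=1 c=0
  Δ1: clk:1→0
  (1Δ to stable)
t=2 Δ0: d=0 a=1 f=0 e=0 g=1 b=0 clk=0 c=0
  Δ1: clk:0→1
  Δ2: g:1→0
  Δ3: a:1→0
  (3Δ to stable)
t=3 Δ0: d=0 a=0 f=0 e=0 g=0 b=0 clk=1 c=0
  Δ1: clk:1→0
  (1Δ to stable)
t=4 Δ0: d=0 a=0 f=0 e=0 g=0 b=0 clk=0 c=0
  Δ1: clk:0→1
  Δ2: g:0→1
  Δ3: a:0→1
  (3Δ to stable)
t=5 Δ0: d=0 a=1 f=0 e=0 g=1 b=0 clk=1 c=0
  Δ1: clk:1→0
  (1Δ to stable)
t=6 Δ0: d=0 a=1 f=0 e=0 g=1 b=0 clk=0 c=0
  Δ1: clk:0→1
  Δ2: g:1→0
  Δ3: a:1→0
  (3Δ to stable)
t=7 Δ0: d=0 a=0 f=0 e=0 g=0 b=0 clk=1 c=0
  Δ1: clk:1→0
  (1Δ to stable)
t=8 Δ0: d=0 a=0 f=0 e=0 g=0 b=0 clk=0 c=0
  Δ1: clk:0→1
  Δ2: g:0→1
  Δ3: a:0→1
  (3Δ to stable)
t=9 Δ0: d=0 a=1 f=0 e=0 g=1 b=0 clk=1 c=0
  Δ1: clk:1→0
  (1Δ to stable)
t=10 Δ0: d=0 a=1 f=0 e=0 g=1 b=0 clk=0 c=0
  Δ1: clk:0→1
  Δ2: g:1→0
  Δ3: a:1→0
  (3Δ to stable)
t=11 Δ0: d=0 a=0 f=0 e=0 g=0 b=0 clk=1 c=0
  Δ1: clk:1→0
  (1Δ to stable)
t=12 Δ0: d=0 a=0 f=0 e=0 g=0 b=0 clk=0 c=0
  Δ1: clk:0→1
  Δ2: g:0→1
  Δ3: a:0→1
  (3Δ to stable)
t=13 Δ0: d=0 a=1 f=0 e=0 g=1 b=0 clk=1 c=0
  Δ1: clk:1→0
  (1Δ to stable)
t=14 Δ0: d=0 a=1 f=0 e=0 g=1 b=0 clk=0 c=0
  Δ1: clk:0→1
  Δ2: g:1→0
  Δ3: a:1→0
  (3Δ to stable)
t=15 Δ0: d=0 a=0 f=0 e=0 g=0 b=0 clk=1 c=0
  Δ1: clk:1→0
  (1Δ to stable)
t=16 Δ0: d=0 a=0 f=0 e=0 g=0 b=0 clk=0 c=0
  Δ1: clk:0→1
  Δ2: g:0→1
  Δ3: a:0→1
  (3Δ to stable)
t=17 Δ0: d=0 a=1 f=0 e=0 g=1 b=0 clk=1 c=0
  Δ1: clk:1→0
  (1Δ to stable)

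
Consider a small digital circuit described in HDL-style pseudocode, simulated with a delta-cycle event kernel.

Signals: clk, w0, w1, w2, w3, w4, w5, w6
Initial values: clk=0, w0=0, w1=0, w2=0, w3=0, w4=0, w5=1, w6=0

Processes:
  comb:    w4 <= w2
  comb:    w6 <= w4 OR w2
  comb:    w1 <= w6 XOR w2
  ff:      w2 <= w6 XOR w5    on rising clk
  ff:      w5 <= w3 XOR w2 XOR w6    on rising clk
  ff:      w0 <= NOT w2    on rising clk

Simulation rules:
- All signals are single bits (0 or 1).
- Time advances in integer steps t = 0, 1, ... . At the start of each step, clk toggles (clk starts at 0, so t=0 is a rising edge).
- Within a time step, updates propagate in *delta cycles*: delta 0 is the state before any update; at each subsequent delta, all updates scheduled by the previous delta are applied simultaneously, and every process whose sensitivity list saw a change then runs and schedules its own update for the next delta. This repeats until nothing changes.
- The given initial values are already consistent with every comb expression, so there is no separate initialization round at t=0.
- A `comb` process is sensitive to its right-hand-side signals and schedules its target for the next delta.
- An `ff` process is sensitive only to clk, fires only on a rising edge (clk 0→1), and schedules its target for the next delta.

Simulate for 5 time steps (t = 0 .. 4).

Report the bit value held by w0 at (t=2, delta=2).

t0.Δ0 w4=0 clk=0 w0=0 w5=1 w6=0 w2=0 w3=0 w1=0
t0.Δ1 w4=0 clk=1 w0=0 w5=1 w6=0 w2=0 w3=0 w1=0
t0.Δ2 w4=0 clk=1 w0=1 w5=0 w6=0 w2=1 w3=0 w1=0
t0.Δ3 w4=1 clk=1 w0=1 w5=0 w6=1 w2=1 w3=0 w1=1
t0.Δ4 w4=1 clk=1 w0=1 w5=0 w6=1 w2=1 w3=0 w1=0
t1.Δ0 w4=1 clk=1 w0=1 w5=0 w6=1 w2=1 w3=0 w1=0
t1.Δ1 w4=1 clk=0 w0=1 w5=0 w6=1 w2=1 w3=0 w1=0
t2.Δ0 w4=1 clk=0 w0=1 w5=0 w6=1 w2=1 w3=0 w1=0
t2.Δ1 w4=1 clk=1 w0=1 w5=0 w6=1 w2=1 w3=0 w1=0
t2.Δ2 w4=1 clk=1 w0=0 w5=0 w6=1 w2=1 w3=0 w1=0
t3.Δ0 w4=1 clk=1 w0=0 w5=0 w6=1 w2=1 w3=0 w1=0
t3.Δ1 w4=1 clk=0 w0=0 w5=0 w6=1 w2=1 w3=0 w1=0
t4.Δ0 w4=1 clk=0 w0=0 w5=0 w6=1 w2=1 w3=0 w1=0
t4.Δ1 w4=1 clk=1 w0=0 w5=0 w6=1 w2=1 w3=0 w1=0

0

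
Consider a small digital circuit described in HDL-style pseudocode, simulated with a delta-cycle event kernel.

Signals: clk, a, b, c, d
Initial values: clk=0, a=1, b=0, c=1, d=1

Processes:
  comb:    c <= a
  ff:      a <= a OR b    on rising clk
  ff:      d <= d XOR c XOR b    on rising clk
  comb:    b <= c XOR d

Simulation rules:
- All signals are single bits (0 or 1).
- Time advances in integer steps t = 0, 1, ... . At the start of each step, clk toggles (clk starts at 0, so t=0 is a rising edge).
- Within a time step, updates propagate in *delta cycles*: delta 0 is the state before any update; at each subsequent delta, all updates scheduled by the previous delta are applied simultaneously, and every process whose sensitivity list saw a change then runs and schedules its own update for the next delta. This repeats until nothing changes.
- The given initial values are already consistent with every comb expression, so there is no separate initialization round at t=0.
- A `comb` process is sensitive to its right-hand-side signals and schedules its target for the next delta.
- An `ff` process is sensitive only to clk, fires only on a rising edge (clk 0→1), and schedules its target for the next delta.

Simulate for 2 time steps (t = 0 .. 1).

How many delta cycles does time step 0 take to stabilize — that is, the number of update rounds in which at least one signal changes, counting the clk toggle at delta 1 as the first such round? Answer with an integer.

[bits: c,a,clk,b,d]
t=0: Δ0=11001 Δ1=11101 Δ2=11100 Δ3=11110 | 3Δ
t=1: Δ0=11110 Δ1=11010 | 1Δ

3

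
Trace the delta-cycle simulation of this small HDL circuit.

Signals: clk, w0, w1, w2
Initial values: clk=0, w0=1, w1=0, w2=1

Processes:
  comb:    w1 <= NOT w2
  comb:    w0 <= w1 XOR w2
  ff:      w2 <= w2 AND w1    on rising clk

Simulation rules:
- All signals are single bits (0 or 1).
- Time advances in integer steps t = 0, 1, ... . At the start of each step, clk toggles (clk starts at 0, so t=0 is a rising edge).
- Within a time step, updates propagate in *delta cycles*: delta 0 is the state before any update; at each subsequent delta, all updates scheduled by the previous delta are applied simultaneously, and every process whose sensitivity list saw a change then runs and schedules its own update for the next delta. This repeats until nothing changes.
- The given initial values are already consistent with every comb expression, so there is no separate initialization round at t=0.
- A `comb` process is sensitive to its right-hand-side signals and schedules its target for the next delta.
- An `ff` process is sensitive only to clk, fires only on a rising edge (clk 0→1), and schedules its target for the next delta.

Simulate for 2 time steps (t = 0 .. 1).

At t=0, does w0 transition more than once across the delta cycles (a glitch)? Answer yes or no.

t=0 Δ0: clk=0 w2=1 w1=0 w0=1
  Δ1: clk:0→1
  Δ2: w2:1→0
  Δ3: w1:0→1, w0:1→0
  Δ4: w0:0→1
  (4Δ to stable)
t=1 Δ0: clk=1 w2=0 w1=1 w0=1
  Δ1: clk:1→0
  (1Δ to stable)

yes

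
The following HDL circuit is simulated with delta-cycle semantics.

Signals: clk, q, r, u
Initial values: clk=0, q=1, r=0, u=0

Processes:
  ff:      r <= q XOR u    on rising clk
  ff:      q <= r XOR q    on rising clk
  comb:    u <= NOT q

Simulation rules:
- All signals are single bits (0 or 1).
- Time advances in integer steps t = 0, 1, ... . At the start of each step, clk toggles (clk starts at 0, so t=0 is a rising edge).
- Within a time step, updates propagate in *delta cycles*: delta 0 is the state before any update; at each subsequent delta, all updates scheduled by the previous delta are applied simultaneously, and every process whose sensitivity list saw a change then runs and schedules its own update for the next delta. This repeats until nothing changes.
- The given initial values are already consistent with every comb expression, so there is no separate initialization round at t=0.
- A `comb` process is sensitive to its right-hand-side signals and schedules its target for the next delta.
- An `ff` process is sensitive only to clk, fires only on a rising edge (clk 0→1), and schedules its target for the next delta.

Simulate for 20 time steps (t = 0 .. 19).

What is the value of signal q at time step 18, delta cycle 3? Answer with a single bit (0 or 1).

0

t0.Δ0 r=0 clk=0 q=1 u=0
t0.Δ1 r=0 clk=1 q=1 u=0
t0.Δ2 r=1 clk=1 q=1 u=0
t1.Δ0 r=1 clk=1 q=1 u=0
t1.Δ1 r=1 clk=0 q=1 u=0
t2.Δ0 r=1 clk=0 q=1 u=0
t2.Δ1 r=1 clk=1 q=1 u=0
t2.Δ2 r=1 clk=1 q=0 u=0
t2.Δ3 r=1 clk=1 q=0 u=1
t3.Δ0 r=1 clk=1 q=0 u=1
t3.Δ1 r=1 clk=0 q=0 u=1
t4.Δ0 r=1 clk=0 q=0 u=1
t4.Δ1 r=1 clk=1 q=0 u=1
t4.Δ2 r=1 clk=1 q=1 u=1
t4.Δ3 r=1 clk=1 q=1 u=0
t5.Δ0 r=1 clk=1 q=1 u=0
t5.Δ1 r=1 clk=0 q=1 u=0
t6.Δ0 r=1 clk=0 q=1 u=0
t6.Δ1 r=1 clk=1 q=1 u=0
t6.Δ2 r=1 clk=1 q=0 u=0
t6.Δ3 r=1 clk=1 q=0 u=1
t7.Δ0 r=1 clk=1 q=0 u=1
t7.Δ1 r=1 clk=0 q=0 u=1
t8.Δ0 r=1 clk=0 q=0 u=1
t8.Δ1 r=1 clk=1 q=0 u=1
t8.Δ2 r=1 clk=1 q=1 u=1
t8.Δ3 r=1 clk=1 q=1 u=0
t9.Δ0 r=1 clk=1 q=1 u=0
t9.Δ1 r=1 clk=0 q=1 u=0
t10.Δ0 r=1 clk=0 q=1 u=0
t10.Δ1 r=1 clk=1 q=1 u=0
t10.Δ2 r=1 clk=1 q=0 u=0
t10.Δ3 r=1 clk=1 q=0 u=1
t11.Δ0 r=1 clk=1 q=0 u=1
t11.Δ1 r=1 clk=0 q=0 u=1
t12.Δ0 r=1 clk=0 q=0 u=1
t12.Δ1 r=1 clk=1 q=0 u=1
t12.Δ2 r=1 clk=1 q=1 u=1
t12.Δ3 r=1 clk=1 q=1 u=0
t13.Δ0 r=1 clk=1 q=1 u=0
t13.Δ1 r=1 clk=0 q=1 u=0
t14.Δ0 r=1 clk=0 q=1 u=0
t14.Δ1 r=1 clk=1 q=1 u=0
t14.Δ2 r=1 clk=1 q=0 u=0
t14.Δ3 r=1 clk=1 q=0 u=1
t15.Δ0 r=1 clk=1 q=0 u=1
t15.Δ1 r=1 clk=0 q=0 u=1
t16.Δ0 r=1 clk=0 q=0 u=1
t16.Δ1 r=1 clk=1 q=0 u=1
t16.Δ2 r=1 clk=1 q=1 u=1
t16.Δ3 r=1 clk=1 q=1 u=0
t17.Δ0 r=1 clk=1 q=1 u=0
t17.Δ1 r=1 clk=0 q=1 u=0
t18.Δ0 r=1 clk=0 q=1 u=0
t18.Δ1 r=1 clk=1 q=1 u=0
t18.Δ2 r=1 clk=1 q=0 u=0
t18.Δ3 r=1 clk=1 q=0 u=1
t19.Δ0 r=1 clk=1 q=0 u=1
t19.Δ1 r=1 clk=0 q=0 u=1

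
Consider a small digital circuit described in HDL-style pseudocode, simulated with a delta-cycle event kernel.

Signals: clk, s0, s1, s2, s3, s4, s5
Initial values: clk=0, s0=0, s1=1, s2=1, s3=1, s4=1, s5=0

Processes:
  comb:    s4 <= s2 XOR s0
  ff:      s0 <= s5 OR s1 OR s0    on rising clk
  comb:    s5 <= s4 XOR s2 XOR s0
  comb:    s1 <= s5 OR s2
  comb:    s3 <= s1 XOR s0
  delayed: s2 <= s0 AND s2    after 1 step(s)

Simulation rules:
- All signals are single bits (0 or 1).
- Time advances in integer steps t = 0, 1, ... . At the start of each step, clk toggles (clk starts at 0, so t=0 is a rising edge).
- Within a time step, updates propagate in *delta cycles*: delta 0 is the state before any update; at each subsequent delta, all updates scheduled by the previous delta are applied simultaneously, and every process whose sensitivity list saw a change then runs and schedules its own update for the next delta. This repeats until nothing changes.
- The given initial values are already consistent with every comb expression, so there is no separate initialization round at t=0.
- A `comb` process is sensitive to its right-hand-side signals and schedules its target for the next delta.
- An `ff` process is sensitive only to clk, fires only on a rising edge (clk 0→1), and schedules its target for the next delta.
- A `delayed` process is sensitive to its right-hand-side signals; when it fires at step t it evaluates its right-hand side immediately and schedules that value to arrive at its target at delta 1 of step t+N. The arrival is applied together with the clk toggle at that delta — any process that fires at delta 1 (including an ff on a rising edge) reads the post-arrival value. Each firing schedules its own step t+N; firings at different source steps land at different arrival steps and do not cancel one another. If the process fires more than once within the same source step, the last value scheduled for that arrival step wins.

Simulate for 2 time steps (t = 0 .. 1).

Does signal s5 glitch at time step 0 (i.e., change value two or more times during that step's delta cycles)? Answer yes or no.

yes

[bits: s5,s0,clk,s2,s3,s1,s4]
t=0: Δ0=0001111 Δ1=0011111 Δ2=0111111 Δ3=1111010 Δ4=0111010 | 4Δ
t=1: Δ0=0111010 Δ1=0101010 | 1Δ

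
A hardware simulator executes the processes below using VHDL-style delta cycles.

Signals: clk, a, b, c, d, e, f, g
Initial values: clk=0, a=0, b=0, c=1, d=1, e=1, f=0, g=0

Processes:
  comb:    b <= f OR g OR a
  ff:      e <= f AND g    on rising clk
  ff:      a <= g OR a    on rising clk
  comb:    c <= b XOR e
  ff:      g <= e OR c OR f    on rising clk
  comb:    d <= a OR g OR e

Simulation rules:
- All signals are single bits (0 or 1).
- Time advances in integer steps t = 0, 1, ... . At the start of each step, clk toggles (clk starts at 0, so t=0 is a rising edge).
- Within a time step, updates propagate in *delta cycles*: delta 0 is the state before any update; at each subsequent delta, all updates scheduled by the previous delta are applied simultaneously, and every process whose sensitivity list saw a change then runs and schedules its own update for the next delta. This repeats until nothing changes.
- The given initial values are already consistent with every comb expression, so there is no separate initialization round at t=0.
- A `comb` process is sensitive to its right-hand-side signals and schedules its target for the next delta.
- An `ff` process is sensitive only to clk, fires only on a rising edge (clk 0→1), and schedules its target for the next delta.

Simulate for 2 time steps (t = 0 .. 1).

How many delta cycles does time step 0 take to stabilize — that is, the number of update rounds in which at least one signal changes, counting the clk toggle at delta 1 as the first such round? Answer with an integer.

t0.Δ0 a=0 b=0 g=0 e=1 c=1 clk=0 d=1 f=0
t0.Δ1 a=0 b=0 g=0 e=1 c=1 clk=1 d=1 f=0
t0.Δ2 a=0 b=0 g=1 e=0 c=1 clk=1 d=1 f=0
t0.Δ3 a=0 b=1 g=1 e=0 c=0 clk=1 d=1 f=0
t0.Δ4 a=0 b=1 g=1 e=0 c=1 clk=1 d=1 f=0
t1.Δ0 a=0 b=1 g=1 e=0 c=1 clk=1 d=1 f=0
t1.Δ1 a=0 b=1 g=1 e=0 c=1 clk=0 d=1 f=0

4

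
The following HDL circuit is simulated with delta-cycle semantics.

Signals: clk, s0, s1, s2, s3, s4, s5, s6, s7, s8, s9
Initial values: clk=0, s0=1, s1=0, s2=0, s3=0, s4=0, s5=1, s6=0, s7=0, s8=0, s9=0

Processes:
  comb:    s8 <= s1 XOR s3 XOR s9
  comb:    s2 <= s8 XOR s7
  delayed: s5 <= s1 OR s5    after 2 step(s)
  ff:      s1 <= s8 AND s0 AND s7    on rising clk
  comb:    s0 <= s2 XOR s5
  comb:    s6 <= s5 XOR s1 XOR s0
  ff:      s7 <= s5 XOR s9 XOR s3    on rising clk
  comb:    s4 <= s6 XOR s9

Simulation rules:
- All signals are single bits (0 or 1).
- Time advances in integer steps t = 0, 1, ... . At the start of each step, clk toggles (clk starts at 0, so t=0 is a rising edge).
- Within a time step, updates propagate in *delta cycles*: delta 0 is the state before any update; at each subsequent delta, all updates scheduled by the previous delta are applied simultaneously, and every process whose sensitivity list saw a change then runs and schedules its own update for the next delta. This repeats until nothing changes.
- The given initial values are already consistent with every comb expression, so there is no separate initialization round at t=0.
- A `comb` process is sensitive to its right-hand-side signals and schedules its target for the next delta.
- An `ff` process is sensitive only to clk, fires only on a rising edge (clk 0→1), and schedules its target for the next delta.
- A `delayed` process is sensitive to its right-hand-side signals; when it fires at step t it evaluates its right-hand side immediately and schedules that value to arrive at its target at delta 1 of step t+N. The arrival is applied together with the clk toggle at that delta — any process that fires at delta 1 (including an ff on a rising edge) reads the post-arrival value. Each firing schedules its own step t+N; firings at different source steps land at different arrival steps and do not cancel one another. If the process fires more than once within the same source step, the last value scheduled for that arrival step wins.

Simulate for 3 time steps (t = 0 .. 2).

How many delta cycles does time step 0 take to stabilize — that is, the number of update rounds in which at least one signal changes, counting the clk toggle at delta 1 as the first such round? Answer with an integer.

t0.Δ0 s4=0 s6=0 s1=0 s9=0 s2=0 s7=0 s3=0 s8=0 clk=0 s5=1 s0=1
t0.Δ1 s4=0 s6=0 s1=0 s9=0 s2=0 s7=0 s3=0 s8=0 clk=1 s5=1 s0=1
t0.Δ2 s4=0 s6=0 s1=0 s9=0 s2=0 s7=1 s3=0 s8=0 clk=1 s5=1 s0=1
t0.Δ3 s4=0 s6=0 s1=0 s9=0 s2=1 s7=1 s3=0 s8=0 clk=1 s5=1 s0=1
t0.Δ4 s4=0 s6=0 s1=0 s9=0 s2=1 s7=1 s3=0 s8=0 clk=1 s5=1 s0=0
t0.Δ5 s4=0 s6=1 s1=0 s9=0 s2=1 s7=1 s3=0 s8=0 clk=1 s5=1 s0=0
t0.Δ6 s4=1 s6=1 s1=0 s9=0 s2=1 s7=1 s3=0 s8=0 clk=1 s5=1 s0=0
t1.Δ0 s4=1 s6=1 s1=0 s9=0 s2=1 s7=1 s3=0 s8=0 clk=1 s5=1 s0=0
t1.Δ1 s4=1 s6=1 s1=0 s9=0 s2=1 s7=1 s3=0 s8=0 clk=0 s5=1 s0=0
t2.Δ0 s4=1 s6=1 s1=0 s9=0 s2=1 s7=1 s3=0 s8=0 clk=0 s5=1 s0=0
t2.Δ1 s4=1 s6=1 s1=0 s9=0 s2=1 s7=1 s3=0 s8=0 clk=1 s5=1 s0=0

6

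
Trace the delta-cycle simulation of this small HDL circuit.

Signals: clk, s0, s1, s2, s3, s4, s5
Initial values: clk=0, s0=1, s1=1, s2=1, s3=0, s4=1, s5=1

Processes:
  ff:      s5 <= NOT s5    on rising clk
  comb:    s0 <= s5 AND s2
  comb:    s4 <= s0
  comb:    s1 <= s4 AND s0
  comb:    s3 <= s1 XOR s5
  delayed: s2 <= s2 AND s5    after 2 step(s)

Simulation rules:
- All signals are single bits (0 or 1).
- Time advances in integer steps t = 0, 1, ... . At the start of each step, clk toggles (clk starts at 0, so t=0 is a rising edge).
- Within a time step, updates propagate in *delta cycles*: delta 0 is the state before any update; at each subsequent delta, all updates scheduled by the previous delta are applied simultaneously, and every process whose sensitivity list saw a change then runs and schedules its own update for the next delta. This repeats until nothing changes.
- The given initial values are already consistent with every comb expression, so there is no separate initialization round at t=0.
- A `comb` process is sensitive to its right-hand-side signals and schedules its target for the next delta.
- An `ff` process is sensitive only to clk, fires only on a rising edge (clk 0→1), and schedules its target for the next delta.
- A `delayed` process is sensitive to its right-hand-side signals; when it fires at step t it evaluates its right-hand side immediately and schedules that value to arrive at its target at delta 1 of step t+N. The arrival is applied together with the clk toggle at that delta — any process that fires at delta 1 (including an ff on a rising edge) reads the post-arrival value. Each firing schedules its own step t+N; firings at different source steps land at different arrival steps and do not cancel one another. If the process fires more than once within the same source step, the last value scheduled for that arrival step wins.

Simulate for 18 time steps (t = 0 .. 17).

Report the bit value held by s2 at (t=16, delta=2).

0

t=0 Δ0: s0=1 clk=0 s2=1 s1=1 s4=1 s3=0 s5=1
  Δ1: clk:0→1
  Δ2: s5:1→0
  Δ3: s0:1→0, s3:0→1
  Δ4: s1:1→0, s4:1→0
  Δ5: s3:1→0
  (5Δ to stable)
t=1 Δ0: s0=0 clk=1 s2=1 s1=0 s4=0 s3=0 s5=0
  Δ1: clk:1→0
  (1Δ to stable)
t=2 Δ0: s0=0 clk=0 s2=1 s1=0 s4=0 s3=0 s5=0
  Δ1: clk:0→1, s2:1→0
  Δ2: s5:0→1
  Δ3: s3:0→1
  (3Δ to stable)
t=3 Δ0: s0=0 clk=1 s2=0 s1=0 s4=0 s3=1 s5=1
  Δ1: clk:1→0
  (1Δ to stable)
t=4 Δ0: s0=0 clk=0 s2=0 s1=0 s4=0 s3=1 s5=1
  Δ1: clk:0→1
  Δ2: s5:1→0
  Δ3: s3:1→0
  (3Δ to stable)
t=5 Δ0: s0=0 clk=1 s2=0 s1=0 s4=0 s3=0 s5=0
  Δ1: clk:1→0
  (1Δ to stable)
t=6 Δ0: s0=0 clk=0 s2=0 s1=0 s4=0 s3=0 s5=0
  Δ1: clk:0→1
  Δ2: s5:0→1
  Δ3: s3:0→1
  (3Δ to stable)
t=7 Δ0: s0=0 clk=1 s2=0 s1=0 s4=0 s3=1 s5=1
  Δ1: clk:1→0
  (1Δ to stable)
t=8 Δ0: s0=0 clk=0 s2=0 s1=0 s4=0 s3=1 s5=1
  Δ1: clk:0→1
  Δ2: s5:1→0
  Δ3: s3:1→0
  (3Δ to stable)
t=9 Δ0: s0=0 clk=1 s2=0 s1=0 s4=0 s3=0 s5=0
  Δ1: clk:1→0
  (1Δ to stable)
t=10 Δ0: s0=0 clk=0 s2=0 s1=0 s4=0 s3=0 s5=0
  Δ1: clk:0→1
  Δ2: s5:0→1
  Δ3: s3:0→1
  (3Δ to stable)
t=11 Δ0: s0=0 clk=1 s2=0 s1=0 s4=0 s3=1 s5=1
  Δ1: clk:1→0
  (1Δ to stable)
t=12 Δ0: s0=0 clk=0 s2=0 s1=0 s4=0 s3=1 s5=1
  Δ1: clk:0→1
  Δ2: s5:1→0
  Δ3: s3:1→0
  (3Δ to stable)
t=13 Δ0: s0=0 clk=1 s2=0 s1=0 s4=0 s3=0 s5=0
  Δ1: clk:1→0
  (1Δ to stable)
t=14 Δ0: s0=0 clk=0 s2=0 s1=0 s4=0 s3=0 s5=0
  Δ1: clk:0→1
  Δ2: s5:0→1
  Δ3: s3:0→1
  (3Δ to stable)
t=15 Δ0: s0=0 clk=1 s2=0 s1=0 s4=0 s3=1 s5=1
  Δ1: clk:1→0
  (1Δ to stable)
t=16 Δ0: s0=0 clk=0 s2=0 s1=0 s4=0 s3=1 s5=1
  Δ1: clk:0→1
  Δ2: s5:1→0
  Δ3: s3:1→0
  (3Δ to stable)
t=17 Δ0: s0=0 clk=1 s2=0 s1=0 s4=0 s3=0 s5=0
  Δ1: clk:1→0
  (1Δ to stable)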